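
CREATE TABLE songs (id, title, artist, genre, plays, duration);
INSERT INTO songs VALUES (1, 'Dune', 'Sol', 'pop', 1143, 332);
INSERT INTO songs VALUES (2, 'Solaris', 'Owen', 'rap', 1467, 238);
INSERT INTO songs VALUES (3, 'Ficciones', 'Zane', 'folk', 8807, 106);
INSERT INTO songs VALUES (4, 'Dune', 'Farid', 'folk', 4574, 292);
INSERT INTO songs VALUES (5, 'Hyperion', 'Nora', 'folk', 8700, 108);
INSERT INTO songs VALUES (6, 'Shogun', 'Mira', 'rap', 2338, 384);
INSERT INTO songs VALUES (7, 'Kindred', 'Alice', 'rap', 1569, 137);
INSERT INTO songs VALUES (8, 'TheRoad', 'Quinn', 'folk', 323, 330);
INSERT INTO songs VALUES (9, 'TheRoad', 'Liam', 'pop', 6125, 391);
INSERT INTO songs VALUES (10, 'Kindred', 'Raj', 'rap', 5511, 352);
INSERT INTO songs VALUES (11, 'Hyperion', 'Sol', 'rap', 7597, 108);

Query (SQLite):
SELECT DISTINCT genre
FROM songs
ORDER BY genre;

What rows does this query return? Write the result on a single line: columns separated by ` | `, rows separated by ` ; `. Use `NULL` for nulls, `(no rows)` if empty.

Collect distinct genre values from songs.

folk ; pop ; rap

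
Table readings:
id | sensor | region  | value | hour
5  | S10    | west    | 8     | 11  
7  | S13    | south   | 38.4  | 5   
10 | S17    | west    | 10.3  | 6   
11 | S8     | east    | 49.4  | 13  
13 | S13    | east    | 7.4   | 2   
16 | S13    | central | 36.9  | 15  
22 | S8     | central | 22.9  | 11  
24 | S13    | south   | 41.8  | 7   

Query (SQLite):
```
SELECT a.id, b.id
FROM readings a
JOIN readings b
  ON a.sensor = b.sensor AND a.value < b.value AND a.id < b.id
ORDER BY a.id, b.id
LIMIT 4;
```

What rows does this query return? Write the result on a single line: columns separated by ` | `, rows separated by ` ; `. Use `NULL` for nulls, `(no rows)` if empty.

Pairs (a,b) with same sensor, a.value < b.value, a.id < b.id.
sensor groups: S10:{5} S13:{7,13,16,24} S17:{10} S8:{11,22}
Ordered by (a.id, b.id); first 4.

7 | 24 ; 13 | 16 ; 13 | 24 ; 16 | 24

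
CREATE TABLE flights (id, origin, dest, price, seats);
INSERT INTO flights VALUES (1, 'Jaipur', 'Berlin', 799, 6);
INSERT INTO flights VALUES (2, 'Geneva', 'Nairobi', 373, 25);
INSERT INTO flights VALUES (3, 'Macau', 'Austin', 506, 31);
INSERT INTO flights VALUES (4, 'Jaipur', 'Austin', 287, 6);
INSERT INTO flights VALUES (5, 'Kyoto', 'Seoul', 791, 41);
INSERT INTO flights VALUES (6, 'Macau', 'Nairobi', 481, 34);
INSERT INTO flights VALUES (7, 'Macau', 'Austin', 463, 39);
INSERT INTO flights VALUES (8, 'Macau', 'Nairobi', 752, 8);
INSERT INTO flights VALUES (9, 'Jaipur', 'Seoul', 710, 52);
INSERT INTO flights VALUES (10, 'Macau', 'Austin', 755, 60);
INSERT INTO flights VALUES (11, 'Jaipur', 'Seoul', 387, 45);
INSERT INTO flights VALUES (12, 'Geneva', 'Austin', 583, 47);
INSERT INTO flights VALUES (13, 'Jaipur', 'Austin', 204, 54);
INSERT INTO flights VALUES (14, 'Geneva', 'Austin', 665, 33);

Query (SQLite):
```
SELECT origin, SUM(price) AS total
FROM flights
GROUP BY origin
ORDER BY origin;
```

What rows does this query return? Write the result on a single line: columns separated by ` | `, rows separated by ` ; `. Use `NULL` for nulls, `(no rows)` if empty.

Geneva | 1621 ; Jaipur | 2387 ; Kyoto | 791 ; Macau | 2957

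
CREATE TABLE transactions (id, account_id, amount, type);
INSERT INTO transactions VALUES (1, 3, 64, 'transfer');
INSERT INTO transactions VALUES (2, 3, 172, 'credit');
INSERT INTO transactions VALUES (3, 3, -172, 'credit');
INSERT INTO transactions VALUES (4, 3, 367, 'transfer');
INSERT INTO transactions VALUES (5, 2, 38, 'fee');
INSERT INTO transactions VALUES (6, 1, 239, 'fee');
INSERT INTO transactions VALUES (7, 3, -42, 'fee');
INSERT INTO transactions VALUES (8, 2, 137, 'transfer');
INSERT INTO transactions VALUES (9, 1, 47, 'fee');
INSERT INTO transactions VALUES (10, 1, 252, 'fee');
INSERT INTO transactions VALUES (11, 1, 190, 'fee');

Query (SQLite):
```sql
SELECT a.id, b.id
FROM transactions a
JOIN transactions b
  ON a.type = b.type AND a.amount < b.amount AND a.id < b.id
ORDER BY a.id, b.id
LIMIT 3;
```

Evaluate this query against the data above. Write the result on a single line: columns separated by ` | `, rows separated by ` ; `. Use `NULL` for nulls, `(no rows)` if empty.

Pairs (a,b) with same type, a.amount < b.amount, a.id < b.id.
type groups: credit:{2,3} fee:{5,6,7,9,10,11} transfer:{1,4,8}
Ordered by (a.id, b.id); first 3.

1 | 4 ; 1 | 8 ; 5 | 6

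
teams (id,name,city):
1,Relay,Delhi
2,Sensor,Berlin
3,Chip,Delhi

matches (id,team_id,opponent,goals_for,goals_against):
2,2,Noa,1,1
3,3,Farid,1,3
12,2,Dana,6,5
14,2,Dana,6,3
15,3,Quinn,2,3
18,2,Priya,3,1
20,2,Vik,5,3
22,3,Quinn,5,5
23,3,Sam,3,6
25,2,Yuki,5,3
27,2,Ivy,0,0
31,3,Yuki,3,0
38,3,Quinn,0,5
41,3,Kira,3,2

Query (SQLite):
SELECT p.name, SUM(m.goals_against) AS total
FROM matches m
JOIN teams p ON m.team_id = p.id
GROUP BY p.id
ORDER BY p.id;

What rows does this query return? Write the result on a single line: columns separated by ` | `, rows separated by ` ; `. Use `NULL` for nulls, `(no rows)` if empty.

Sensor | 16 ; Chip | 24

Join each matches row to its teams via team_id.
Group joined rows by teams.id; compute SUM(m.goals_against) per group.
  2: ids {2, 12, 14, 18, 20, 25, 27} → SUM(m.goals_against)=16
  3: ids {3, 15, 22, 23, 31, 38, 41} → SUM(m.goals_against)=24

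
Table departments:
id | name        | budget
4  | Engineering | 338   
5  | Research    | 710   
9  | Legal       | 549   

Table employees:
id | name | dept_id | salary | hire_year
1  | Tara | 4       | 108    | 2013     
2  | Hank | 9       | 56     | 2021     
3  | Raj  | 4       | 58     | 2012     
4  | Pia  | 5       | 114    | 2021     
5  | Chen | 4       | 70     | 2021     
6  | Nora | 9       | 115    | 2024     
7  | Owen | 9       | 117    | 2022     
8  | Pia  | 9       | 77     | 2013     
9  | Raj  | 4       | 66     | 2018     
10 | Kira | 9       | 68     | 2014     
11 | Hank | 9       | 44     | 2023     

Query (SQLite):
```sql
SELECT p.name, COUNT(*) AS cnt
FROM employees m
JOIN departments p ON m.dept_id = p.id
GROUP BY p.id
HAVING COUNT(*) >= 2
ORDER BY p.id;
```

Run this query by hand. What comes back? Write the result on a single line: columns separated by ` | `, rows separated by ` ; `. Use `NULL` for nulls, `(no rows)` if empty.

Engineering | 4 ; Legal | 6

Join each employees row to its departments via dept_id.
Group joined rows by departments.id; compute COUNT(*) per group.
HAVING: keep groups with count ≥ 2.
  4: ids {1, 3, 5, 9} → COUNT(*)=4
  5: ids {4} → COUNT(*)=1
  9: ids {2, 6, 7, 8, 10, 11} → COUNT(*)=6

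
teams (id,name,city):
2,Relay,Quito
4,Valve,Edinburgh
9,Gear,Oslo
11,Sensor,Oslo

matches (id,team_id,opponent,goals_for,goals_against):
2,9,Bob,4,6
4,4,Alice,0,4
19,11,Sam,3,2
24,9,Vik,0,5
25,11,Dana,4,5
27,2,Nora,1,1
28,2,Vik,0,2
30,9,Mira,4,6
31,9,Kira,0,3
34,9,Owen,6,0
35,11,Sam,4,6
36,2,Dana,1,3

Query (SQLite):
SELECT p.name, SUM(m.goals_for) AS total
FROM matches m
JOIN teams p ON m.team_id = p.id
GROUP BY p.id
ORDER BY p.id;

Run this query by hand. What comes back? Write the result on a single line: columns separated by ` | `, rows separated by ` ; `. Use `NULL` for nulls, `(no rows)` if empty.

Relay | 2 ; Valve | 0 ; Gear | 14 ; Sensor | 11

Join each matches row to its teams via team_id.
Group joined rows by teams.id; compute SUM(m.goals_for) per group.
  2: ids {27, 28, 36} → SUM(m.goals_for)=2
  4: ids {4} → SUM(m.goals_for)=0
  9: ids {2, 24, 30, 31, 34} → SUM(m.goals_for)=14
  11: ids {19, 25, 35} → SUM(m.goals_for)=11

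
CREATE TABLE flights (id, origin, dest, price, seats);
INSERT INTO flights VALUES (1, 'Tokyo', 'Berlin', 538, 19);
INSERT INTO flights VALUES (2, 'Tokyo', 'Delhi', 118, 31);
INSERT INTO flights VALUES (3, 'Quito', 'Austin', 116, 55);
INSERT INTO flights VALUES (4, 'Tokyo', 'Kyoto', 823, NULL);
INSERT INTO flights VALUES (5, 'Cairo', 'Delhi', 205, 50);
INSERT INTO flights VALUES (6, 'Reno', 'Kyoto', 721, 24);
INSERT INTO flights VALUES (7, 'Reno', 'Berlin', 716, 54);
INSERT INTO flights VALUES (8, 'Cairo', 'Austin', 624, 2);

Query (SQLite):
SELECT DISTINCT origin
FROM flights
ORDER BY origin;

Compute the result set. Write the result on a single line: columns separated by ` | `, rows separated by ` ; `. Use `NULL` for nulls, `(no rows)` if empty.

Collect distinct origin values from flights.

Cairo ; Quito ; Reno ; Tokyo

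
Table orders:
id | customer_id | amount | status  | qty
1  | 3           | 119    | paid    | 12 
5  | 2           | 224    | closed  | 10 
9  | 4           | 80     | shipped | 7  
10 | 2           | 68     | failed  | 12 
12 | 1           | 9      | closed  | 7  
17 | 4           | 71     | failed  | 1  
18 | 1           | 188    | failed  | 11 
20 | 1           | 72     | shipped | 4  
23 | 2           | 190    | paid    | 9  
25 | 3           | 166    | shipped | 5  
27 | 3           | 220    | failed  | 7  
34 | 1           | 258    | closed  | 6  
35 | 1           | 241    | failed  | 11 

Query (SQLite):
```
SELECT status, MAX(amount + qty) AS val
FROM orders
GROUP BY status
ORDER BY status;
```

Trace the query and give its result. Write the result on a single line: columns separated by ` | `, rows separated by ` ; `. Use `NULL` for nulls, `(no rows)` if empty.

closed | 264 ; failed | 252 ; paid | 199 ; shipped | 171

For each row compute amount + qty.
Group by status; take MAX of the expression per group.
  closed: ids {5, 12, 34} → MAX(amount + qty)=264
  failed: ids {10, 17, 18, 27, 35} → MAX(amount + qty)=252
  paid: ids {1, 23} → MAX(amount + qty)=199
  shipped: ids {9, 20, 25} → MAX(amount + qty)=171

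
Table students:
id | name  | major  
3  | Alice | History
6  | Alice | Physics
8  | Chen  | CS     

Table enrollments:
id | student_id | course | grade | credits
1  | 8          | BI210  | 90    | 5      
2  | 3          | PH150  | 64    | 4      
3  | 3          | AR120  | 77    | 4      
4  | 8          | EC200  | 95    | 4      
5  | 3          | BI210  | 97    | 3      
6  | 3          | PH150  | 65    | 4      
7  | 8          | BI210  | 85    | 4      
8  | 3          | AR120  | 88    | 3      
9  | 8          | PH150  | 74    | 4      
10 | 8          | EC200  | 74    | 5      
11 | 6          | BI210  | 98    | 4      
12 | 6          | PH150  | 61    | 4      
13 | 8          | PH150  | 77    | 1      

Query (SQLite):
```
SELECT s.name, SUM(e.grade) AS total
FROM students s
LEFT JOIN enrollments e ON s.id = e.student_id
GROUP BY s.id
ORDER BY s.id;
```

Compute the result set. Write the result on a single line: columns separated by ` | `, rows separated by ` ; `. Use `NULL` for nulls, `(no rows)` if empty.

Alice | 391 ; Alice | 159 ; Chen | 495

LEFT JOIN keeps every students row; unmatched ones get NULL for enrollments columns.
Group by students.id and compute SUM(e.grade). SUM over an all-NULL group is NULL.
  3: ids {2, 3, 5, 6, 8} → SUM(e.grade)=391
  6: ids {11, 12} → SUM(e.grade)=159
  8: ids {1, 4, 7, 9, 10, 13} → SUM(e.grade)=495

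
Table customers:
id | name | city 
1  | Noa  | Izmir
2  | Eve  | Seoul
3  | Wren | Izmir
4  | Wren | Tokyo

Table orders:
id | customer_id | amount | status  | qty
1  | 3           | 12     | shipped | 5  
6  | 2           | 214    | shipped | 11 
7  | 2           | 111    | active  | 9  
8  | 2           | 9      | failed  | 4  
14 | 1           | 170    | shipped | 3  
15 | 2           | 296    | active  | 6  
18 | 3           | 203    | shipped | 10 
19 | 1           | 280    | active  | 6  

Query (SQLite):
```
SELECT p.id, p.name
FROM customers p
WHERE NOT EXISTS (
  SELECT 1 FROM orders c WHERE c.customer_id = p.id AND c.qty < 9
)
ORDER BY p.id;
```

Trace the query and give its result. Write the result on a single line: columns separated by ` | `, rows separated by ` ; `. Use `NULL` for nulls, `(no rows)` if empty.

For each customers row, check whether any orders with matching customer_id has qty < 9.
Keep rows where that is false.

4 | Wren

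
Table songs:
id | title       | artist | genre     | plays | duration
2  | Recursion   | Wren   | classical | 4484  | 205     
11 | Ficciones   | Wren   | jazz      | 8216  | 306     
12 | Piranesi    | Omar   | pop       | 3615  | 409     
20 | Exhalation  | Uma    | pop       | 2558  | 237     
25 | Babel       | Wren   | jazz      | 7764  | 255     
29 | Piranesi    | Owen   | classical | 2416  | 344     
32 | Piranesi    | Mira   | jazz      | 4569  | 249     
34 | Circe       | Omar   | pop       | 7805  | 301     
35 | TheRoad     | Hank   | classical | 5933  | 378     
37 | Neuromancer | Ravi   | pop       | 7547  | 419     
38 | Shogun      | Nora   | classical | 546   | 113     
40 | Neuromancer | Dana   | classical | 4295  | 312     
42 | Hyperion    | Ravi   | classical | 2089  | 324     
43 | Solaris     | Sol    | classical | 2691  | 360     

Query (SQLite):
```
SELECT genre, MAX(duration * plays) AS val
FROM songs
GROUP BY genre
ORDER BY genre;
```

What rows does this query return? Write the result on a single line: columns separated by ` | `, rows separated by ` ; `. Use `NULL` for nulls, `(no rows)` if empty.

classical | 2242674 ; jazz | 2514096 ; pop | 3162193

For each row compute duration * plays.
Group by genre; take MAX of the expression per group.
  classical: ids {2, 29, 35, 38, 40, 42, 43} → MAX(duration * plays)=2242674
  jazz: ids {11, 25, 32} → MAX(duration * plays)=2514096
  pop: ids {12, 20, 34, 37} → MAX(duration * plays)=3162193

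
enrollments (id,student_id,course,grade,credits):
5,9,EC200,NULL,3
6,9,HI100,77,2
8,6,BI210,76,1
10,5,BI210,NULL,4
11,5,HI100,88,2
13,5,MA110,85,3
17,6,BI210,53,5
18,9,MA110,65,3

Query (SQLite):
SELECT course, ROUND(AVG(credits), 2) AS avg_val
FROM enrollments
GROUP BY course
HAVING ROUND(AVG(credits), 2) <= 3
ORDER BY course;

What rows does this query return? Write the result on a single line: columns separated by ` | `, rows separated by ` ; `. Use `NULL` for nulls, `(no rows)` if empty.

EC200 | 3 ; HI100 | 2 ; MA110 | 3

Partition enrollments by course; compute ROUND(AVG(credits), 2) within each group.
HAVING: keep groups where ROUND(AVG(credits), 2) <= 3.
  BI210: ids {8, 10, 17} → ROUND(AVG(credits), 2)=3.33
  EC200: ids {5} → ROUND(AVG(credits), 2)=3
  HI100: ids {6, 11} → ROUND(AVG(credits), 2)=2
  MA110: ids {13, 18} → ROUND(AVG(credits), 2)=3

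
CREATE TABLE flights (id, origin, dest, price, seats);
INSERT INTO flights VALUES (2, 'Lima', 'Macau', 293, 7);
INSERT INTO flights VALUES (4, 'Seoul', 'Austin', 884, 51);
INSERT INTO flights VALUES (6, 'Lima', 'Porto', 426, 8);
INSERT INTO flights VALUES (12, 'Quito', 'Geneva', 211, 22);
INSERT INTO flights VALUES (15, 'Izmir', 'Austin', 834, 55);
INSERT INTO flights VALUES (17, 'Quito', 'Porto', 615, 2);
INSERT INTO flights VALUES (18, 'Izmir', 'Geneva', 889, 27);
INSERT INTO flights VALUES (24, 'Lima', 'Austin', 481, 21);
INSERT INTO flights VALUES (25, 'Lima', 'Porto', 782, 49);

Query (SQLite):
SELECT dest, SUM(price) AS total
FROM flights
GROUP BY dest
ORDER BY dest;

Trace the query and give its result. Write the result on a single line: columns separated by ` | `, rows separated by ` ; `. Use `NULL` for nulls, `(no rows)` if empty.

Partition flights by dest; compute SUM(price) within each group.
  Austin: ids {4, 15, 24} → SUM(price)=2199
  Geneva: ids {12, 18} → SUM(price)=1100
  Macau: ids {2} → SUM(price)=293
  Porto: ids {6, 17, 25} → SUM(price)=1823

Austin | 2199 ; Geneva | 1100 ; Macau | 293 ; Porto | 1823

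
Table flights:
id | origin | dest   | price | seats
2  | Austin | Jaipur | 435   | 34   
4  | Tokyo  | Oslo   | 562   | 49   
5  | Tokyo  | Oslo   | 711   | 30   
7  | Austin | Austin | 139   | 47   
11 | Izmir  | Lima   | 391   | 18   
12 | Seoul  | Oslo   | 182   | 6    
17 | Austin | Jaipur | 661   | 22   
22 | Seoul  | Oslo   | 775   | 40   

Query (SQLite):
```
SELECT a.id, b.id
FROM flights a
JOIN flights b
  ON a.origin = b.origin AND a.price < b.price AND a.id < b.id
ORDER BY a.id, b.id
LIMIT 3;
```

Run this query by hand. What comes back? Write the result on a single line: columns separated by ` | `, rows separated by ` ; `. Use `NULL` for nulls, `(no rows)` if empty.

Pairs (a,b) with same origin, a.price < b.price, a.id < b.id.
origin groups: Austin:{2,7,17} Izmir:{11} Seoul:{12,22} Tokyo:{4,5}
Ordered by (a.id, b.id); first 3.

2 | 17 ; 4 | 5 ; 7 | 17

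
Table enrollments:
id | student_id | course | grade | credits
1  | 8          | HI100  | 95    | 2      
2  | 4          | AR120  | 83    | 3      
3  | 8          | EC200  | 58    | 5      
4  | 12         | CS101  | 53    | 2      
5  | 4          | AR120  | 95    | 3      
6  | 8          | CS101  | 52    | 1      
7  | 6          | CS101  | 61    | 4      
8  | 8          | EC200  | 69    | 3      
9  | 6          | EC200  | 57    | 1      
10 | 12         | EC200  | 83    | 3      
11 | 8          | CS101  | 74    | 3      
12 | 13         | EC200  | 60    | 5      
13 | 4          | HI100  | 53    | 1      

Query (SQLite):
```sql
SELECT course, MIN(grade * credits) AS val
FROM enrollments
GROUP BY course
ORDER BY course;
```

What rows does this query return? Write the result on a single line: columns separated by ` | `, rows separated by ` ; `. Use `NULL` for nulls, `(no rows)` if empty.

For each row compute grade * credits.
Group by course; take MIN of the expression per group.
  AR120: ids {2, 5} → MIN(grade * credits)=249
  CS101: ids {4, 6, 7, 11} → MIN(grade * credits)=52
  EC200: ids {3, 8, 9, 10, 12} → MIN(grade * credits)=57
  HI100: ids {1, 13} → MIN(grade * credits)=53

AR120 | 249 ; CS101 | 52 ; EC200 | 57 ; HI100 | 53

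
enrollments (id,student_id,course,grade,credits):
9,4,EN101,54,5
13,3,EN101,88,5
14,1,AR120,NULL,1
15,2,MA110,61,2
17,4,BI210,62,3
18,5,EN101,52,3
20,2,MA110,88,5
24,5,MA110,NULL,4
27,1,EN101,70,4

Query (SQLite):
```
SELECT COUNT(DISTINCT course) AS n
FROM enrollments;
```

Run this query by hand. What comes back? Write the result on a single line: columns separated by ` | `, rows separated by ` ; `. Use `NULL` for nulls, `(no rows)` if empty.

4

Count distinct non-NULL course values.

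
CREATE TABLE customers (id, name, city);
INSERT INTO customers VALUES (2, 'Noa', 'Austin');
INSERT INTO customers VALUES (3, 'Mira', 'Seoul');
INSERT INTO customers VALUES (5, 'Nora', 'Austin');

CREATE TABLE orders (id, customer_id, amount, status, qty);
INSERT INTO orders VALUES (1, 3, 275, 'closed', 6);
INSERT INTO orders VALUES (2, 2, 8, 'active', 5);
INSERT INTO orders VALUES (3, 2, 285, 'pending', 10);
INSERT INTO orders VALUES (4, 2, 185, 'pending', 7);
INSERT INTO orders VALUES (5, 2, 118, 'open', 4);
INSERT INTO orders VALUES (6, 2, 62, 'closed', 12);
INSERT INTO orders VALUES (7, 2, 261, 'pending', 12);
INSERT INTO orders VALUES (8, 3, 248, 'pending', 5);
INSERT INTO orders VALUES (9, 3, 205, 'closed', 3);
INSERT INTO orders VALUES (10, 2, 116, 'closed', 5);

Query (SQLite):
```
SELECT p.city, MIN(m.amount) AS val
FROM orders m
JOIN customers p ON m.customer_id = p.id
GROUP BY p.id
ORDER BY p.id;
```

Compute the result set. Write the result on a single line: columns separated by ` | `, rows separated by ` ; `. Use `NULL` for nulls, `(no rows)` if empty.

Join each orders row to its customers via customer_id.
Group joined rows by customers.id; compute MIN(m.amount) per group.
  2: ids {2, 3, 4, 5, 6, 7, 10} → MIN(m.amount)=8
  3: ids {1, 8, 9} → MIN(m.amount)=205

Austin | 8 ; Seoul | 205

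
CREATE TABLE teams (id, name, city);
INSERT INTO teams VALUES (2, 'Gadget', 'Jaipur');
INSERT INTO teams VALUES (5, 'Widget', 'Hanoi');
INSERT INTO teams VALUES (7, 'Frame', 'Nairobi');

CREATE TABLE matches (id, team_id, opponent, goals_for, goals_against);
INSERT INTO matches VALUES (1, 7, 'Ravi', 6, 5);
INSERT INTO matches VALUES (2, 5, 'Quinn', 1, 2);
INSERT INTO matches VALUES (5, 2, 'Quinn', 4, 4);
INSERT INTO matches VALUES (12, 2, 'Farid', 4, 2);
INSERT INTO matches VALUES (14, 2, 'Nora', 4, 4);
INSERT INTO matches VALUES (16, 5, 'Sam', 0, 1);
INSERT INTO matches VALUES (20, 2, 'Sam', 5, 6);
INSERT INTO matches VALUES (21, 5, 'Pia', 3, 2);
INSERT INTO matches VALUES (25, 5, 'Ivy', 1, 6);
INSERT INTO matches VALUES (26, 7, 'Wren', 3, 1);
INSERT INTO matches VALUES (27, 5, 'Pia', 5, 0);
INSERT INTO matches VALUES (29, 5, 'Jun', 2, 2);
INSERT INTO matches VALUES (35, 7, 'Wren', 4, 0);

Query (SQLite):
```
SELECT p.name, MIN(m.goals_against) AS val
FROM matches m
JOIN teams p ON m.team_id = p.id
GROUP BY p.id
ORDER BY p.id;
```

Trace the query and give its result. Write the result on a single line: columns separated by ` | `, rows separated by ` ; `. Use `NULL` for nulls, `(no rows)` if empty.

Join each matches row to its teams via team_id.
Group joined rows by teams.id; compute MIN(m.goals_against) per group.
  2: ids {5, 12, 14, 20} → MIN(m.goals_against)=2
  5: ids {2, 16, 21, 25, 27, 29} → MIN(m.goals_against)=0
  7: ids {1, 26, 35} → MIN(m.goals_against)=0

Gadget | 2 ; Widget | 0 ; Frame | 0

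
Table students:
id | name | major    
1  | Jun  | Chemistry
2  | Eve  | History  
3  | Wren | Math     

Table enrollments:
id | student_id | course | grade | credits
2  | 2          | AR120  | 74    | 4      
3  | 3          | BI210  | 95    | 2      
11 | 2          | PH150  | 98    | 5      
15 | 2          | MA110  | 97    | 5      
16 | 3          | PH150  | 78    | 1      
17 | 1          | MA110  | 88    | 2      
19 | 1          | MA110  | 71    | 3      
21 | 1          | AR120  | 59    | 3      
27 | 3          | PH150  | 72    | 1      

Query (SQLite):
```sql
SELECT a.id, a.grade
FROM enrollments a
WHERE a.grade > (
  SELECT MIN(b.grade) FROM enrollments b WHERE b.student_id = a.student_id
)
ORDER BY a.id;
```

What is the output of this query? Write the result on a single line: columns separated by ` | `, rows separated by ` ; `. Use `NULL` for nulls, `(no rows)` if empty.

For each enrollments row a, compute MIN(grade) over rows sharing a.student_id.
Keep row a if a.grade > that per-group MIN.
  student_id=1: MIN(grade) = 59
  student_id=2: MIN(grade) = 74
  student_id=3: MIN(grade) = 72

3 | 95 ; 11 | 98 ; 15 | 97 ; 16 | 78 ; 17 | 88 ; 19 | 71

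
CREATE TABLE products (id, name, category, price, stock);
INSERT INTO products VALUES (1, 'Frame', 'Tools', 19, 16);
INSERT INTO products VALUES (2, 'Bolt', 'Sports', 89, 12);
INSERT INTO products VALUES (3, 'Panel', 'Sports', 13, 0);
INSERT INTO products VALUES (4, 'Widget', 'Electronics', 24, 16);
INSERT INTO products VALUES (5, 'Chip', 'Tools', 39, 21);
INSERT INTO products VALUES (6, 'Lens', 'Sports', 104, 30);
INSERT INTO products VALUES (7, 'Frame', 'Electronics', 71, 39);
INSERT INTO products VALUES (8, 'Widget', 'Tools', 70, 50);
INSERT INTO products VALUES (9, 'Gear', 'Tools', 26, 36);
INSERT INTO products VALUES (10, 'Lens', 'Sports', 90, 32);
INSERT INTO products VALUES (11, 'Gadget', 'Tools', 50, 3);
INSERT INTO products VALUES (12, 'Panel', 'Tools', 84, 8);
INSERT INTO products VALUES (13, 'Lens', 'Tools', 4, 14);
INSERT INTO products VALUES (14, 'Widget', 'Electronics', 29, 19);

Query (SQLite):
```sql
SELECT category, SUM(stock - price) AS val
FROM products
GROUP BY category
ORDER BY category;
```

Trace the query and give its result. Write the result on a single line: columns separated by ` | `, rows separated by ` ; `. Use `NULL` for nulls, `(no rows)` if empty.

Electronics | -50 ; Sports | -222 ; Tools | -144

For each row compute stock - price.
Group by category; take SUM of the expression per group.
  Electronics: ids {4, 7, 14} → SUM(stock - price)=-50
  Sports: ids {2, 3, 6, 10} → SUM(stock - price)=-222
  Tools: ids {1, 5, 8, 9, 11, 12, 13} → SUM(stock - price)=-144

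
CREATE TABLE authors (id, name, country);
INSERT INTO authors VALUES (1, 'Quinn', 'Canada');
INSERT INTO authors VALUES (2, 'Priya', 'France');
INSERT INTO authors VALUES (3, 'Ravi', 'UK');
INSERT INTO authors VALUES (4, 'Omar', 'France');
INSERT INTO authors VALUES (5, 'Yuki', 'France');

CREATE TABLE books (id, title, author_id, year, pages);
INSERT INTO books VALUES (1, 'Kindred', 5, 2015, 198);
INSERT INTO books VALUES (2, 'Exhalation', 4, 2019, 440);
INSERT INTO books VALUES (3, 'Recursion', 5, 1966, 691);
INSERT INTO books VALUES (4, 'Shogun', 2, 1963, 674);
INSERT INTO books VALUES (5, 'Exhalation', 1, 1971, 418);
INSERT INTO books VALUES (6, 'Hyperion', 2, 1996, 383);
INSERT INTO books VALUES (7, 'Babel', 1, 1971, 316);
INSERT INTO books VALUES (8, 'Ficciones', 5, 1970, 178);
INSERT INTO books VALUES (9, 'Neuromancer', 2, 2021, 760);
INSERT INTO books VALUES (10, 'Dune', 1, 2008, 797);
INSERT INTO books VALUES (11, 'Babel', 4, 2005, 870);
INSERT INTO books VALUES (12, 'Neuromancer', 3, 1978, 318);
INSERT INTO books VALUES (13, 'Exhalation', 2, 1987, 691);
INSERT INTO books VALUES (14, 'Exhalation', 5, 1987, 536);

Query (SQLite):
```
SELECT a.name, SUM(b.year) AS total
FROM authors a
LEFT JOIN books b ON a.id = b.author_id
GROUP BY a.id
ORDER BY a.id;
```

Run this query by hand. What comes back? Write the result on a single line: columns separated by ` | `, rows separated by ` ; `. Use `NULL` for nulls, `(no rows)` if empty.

LEFT JOIN keeps every authors row; unmatched ones get NULL for books columns.
Group by authors.id and compute SUM(b.year). SUM over an all-NULL group is NULL.
  1: ids {5, 7, 10} → SUM(b.year)=5950
  2: ids {4, 6, 9, 13} → SUM(b.year)=7967
  3: ids {12} → SUM(b.year)=1978
  4: ids {2, 11} → SUM(b.year)=4024
  5: ids {1, 3, 8, 14} → SUM(b.year)=7938

Quinn | 5950 ; Priya | 7967 ; Ravi | 1978 ; Omar | 4024 ; Yuki | 7938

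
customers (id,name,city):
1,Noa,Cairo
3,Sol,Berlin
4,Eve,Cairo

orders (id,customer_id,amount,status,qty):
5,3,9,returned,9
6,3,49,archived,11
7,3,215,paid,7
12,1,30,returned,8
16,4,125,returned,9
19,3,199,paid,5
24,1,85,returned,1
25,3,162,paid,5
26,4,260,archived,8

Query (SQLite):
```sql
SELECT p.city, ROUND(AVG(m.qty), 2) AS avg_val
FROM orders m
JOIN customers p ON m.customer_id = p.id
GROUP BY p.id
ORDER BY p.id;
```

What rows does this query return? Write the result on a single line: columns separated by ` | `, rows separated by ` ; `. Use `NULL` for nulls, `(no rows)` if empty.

Join each orders row to its customers via customer_id.
Group joined rows by customers.id; compute ROUND(AVG(m.qty), 2) per group.
  1: ids {12, 24} → ROUND(AVG(m.qty), 2)=4.5
  3: ids {5, 6, 7, 19, 25} → ROUND(AVG(m.qty), 2)=7.4
  4: ids {16, 26} → ROUND(AVG(m.qty), 2)=8.5

Cairo | 4.5 ; Berlin | 7.4 ; Cairo | 8.5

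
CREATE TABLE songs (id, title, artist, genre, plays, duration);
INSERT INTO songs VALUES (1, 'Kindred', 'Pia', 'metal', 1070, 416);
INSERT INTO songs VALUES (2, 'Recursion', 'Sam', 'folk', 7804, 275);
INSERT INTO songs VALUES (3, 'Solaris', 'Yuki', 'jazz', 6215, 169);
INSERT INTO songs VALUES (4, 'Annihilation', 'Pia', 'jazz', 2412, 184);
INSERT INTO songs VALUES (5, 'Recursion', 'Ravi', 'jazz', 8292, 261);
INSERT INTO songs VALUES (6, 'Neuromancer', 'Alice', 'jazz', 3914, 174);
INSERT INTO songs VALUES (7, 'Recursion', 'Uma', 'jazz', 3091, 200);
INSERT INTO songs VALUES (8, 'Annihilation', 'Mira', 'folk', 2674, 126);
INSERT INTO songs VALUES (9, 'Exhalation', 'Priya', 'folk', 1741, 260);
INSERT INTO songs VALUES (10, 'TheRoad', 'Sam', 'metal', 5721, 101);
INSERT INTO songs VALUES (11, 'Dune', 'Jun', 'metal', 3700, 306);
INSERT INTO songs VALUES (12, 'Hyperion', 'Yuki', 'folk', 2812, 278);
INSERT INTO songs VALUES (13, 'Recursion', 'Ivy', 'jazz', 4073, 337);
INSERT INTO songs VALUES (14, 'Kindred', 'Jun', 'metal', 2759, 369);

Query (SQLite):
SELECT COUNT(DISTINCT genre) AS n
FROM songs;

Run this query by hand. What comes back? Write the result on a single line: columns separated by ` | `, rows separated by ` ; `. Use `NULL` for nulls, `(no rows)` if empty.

3

Count distinct non-NULL genre values.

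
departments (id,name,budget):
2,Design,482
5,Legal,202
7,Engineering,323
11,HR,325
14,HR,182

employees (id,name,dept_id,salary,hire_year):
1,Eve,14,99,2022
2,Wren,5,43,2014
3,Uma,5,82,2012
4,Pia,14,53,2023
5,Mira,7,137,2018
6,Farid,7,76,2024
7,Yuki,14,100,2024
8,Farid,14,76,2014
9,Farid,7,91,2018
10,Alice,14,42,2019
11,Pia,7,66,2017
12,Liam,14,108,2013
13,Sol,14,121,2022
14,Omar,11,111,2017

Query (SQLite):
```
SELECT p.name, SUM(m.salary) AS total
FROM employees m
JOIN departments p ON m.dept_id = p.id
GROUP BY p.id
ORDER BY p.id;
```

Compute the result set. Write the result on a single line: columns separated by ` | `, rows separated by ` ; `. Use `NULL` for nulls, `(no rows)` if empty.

Join each employees row to its departments via dept_id.
Group joined rows by departments.id; compute SUM(m.salary) per group.
  5: ids {2, 3} → SUM(m.salary)=125
  7: ids {5, 6, 9, 11} → SUM(m.salary)=370
  11: ids {14} → SUM(m.salary)=111
  14: ids {1, 4, 7, 8, 10, 12, 13} → SUM(m.salary)=599

Legal | 125 ; Engineering | 370 ; HR | 111 ; HR | 599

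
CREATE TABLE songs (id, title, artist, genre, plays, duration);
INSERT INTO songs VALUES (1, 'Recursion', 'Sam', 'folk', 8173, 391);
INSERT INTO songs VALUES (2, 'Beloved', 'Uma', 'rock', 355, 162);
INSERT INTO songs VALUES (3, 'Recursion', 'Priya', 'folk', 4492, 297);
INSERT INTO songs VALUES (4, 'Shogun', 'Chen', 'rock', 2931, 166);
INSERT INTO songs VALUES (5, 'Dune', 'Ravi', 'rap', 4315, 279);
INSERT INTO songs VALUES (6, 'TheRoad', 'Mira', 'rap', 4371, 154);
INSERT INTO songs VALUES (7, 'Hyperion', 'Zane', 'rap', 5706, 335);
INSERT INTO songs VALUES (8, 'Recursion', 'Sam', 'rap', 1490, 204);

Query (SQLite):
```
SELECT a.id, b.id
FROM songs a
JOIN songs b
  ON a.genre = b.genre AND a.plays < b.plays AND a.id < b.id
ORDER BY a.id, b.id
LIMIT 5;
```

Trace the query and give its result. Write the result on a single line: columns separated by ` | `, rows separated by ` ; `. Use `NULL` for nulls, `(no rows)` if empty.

2 | 4 ; 5 | 6 ; 5 | 7 ; 6 | 7

Pairs (a,b) with same genre, a.plays < b.plays, a.id < b.id.
genre groups: folk:{1,3} rap:{5,6,7,8} rock:{2,4}
Ordered by (a.id, b.id); first 5.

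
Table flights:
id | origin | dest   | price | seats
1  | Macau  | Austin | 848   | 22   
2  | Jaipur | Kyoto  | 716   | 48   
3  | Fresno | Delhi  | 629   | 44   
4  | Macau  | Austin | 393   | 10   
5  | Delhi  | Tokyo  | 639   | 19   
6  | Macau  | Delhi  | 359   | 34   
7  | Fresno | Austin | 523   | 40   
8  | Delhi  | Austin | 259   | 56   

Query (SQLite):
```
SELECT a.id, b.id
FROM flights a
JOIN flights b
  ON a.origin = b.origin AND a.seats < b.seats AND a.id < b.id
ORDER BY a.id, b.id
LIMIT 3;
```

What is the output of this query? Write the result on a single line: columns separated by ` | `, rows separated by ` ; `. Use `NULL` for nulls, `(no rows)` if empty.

Pairs (a,b) with same origin, a.seats < b.seats, a.id < b.id.
origin groups: Delhi:{5,8} Fresno:{3,7} Jaipur:{2} Macau:{1,4,6}
Ordered by (a.id, b.id); first 3.

1 | 6 ; 4 | 6 ; 5 | 8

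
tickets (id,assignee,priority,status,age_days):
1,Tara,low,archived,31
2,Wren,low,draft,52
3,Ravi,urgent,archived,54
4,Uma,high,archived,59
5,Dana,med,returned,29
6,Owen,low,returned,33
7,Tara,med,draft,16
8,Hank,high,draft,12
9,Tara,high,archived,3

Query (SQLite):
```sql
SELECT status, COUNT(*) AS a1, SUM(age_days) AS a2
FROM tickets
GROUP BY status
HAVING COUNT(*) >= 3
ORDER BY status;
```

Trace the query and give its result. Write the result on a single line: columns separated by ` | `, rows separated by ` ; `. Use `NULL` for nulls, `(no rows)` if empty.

archived | 4 | 147 ; draft | 3 | 80

Group tickets by status.
Per group compute: COUNT(*), SUM(age_days).
HAVING: drop groups with fewer than 3 rows.
  archived: ids {1, 3, 4, 9} → COUNT(*)=4, SUM(age_days)=147
  draft: ids {2, 7, 8} → COUNT(*)=3, SUM(age_days)=80
  returned: ids {5, 6} → COUNT(*)=2, SUM(age_days)=62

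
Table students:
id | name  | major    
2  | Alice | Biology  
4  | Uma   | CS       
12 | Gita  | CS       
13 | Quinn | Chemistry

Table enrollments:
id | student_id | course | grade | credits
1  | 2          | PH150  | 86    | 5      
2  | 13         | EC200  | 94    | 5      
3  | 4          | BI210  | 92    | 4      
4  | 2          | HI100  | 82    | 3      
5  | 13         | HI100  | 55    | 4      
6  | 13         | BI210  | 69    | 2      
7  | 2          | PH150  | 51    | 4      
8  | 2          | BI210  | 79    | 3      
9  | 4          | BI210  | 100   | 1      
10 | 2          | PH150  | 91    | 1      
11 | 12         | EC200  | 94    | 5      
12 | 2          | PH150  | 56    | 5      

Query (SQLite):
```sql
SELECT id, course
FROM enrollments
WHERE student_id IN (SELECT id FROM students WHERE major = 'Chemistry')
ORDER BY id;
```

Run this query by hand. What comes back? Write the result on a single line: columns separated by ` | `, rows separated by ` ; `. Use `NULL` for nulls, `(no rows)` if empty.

2 | EC200 ; 5 | HI100 ; 6 | BI210

Inner query: students.id where major = 'Chemistry'.
Outer: keep enrollments rows whose student_id is in that set.
Inner query → {13}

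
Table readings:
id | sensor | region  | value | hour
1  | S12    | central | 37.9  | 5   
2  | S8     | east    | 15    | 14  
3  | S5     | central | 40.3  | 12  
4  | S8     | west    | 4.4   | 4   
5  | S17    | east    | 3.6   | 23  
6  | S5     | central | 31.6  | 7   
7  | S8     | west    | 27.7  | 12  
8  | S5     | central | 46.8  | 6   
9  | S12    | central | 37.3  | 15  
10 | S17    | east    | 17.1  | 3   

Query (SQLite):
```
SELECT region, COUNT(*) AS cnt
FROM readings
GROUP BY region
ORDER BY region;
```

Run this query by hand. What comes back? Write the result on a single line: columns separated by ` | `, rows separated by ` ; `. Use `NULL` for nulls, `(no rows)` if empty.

Partition readings by region; compute COUNT(*) within each group.
  central: ids {1, 3, 6, 8, 9} → COUNT(*)=5
  east: ids {2, 5, 10} → COUNT(*)=3
  west: ids {4, 7} → COUNT(*)=2

central | 5 ; east | 3 ; west | 2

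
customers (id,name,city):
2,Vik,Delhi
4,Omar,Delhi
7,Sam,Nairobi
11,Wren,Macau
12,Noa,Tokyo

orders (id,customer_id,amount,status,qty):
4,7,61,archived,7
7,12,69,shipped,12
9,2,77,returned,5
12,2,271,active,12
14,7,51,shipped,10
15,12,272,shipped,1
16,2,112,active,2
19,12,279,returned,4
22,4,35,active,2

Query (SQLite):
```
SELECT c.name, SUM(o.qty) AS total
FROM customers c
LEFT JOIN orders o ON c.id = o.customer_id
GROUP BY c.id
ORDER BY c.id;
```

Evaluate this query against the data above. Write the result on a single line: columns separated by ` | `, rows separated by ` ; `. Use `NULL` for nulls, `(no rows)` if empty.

LEFT JOIN keeps every customers row; unmatched ones get NULL for orders columns.
Group by customers.id and compute SUM(o.qty). SUM over an all-NULL group is NULL.
  2: ids {9, 12, 16} → SUM(o.qty)=19
  4: ids {22} → SUM(o.qty)=2
  7: ids {4, 14} → SUM(o.qty)=17
  11: ids {—} → SUM(o.qty)=NULL
  12: ids {7, 15, 19} → SUM(o.qty)=17

Vik | 19 ; Omar | 2 ; Sam | 17 ; Wren | NULL ; Noa | 17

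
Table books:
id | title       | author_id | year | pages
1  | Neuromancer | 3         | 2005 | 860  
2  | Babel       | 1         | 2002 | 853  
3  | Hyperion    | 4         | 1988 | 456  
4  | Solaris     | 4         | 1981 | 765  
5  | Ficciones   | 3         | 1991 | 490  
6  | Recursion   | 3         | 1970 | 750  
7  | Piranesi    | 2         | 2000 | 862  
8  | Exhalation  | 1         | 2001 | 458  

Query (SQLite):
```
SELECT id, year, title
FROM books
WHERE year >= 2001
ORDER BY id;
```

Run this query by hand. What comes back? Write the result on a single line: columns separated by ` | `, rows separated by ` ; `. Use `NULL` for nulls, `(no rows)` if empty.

year >= 2001: ids {1, 2, 8}

1 | 2005 | Neuromancer ; 2 | 2002 | Babel ; 8 | 2001 | Exhalation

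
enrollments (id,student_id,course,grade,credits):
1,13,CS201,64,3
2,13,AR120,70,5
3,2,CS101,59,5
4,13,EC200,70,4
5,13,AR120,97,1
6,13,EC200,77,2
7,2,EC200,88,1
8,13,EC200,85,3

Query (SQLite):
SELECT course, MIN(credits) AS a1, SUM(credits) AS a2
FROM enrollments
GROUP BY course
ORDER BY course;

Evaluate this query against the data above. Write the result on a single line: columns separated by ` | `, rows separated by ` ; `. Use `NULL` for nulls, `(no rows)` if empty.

Group enrollments by course.
Per group compute: MIN(credits), SUM(credits).
  AR120: ids {2, 5} → MIN(credits)=1, SUM(credits)=6
  CS101: ids {3} → MIN(credits)=5, SUM(credits)=5
  CS201: ids {1} → MIN(credits)=3, SUM(credits)=3
  EC200: ids {4, 6, 7, 8} → MIN(credits)=1, SUM(credits)=10

AR120 | 1 | 6 ; CS101 | 5 | 5 ; CS201 | 3 | 3 ; EC200 | 1 | 10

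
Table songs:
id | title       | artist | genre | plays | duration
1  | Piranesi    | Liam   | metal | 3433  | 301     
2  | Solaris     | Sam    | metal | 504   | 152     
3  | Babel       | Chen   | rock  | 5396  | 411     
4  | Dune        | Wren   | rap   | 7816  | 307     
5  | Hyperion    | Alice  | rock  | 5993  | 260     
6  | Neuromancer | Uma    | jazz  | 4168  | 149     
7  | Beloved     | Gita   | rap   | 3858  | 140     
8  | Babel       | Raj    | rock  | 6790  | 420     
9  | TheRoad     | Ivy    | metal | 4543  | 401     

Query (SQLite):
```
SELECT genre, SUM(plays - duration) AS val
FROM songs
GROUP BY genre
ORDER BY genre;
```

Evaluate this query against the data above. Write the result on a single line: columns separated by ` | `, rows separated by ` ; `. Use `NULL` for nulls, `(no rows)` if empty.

jazz | 4019 ; metal | 7626 ; rap | 11227 ; rock | 17088

For each row compute plays - duration.
Group by genre; take SUM of the expression per group.
  jazz: ids {6} → SUM(plays - duration)=4019
  metal: ids {1, 2, 9} → SUM(plays - duration)=7626
  rap: ids {4, 7} → SUM(plays - duration)=11227
  rock: ids {3, 5, 8} → SUM(plays - duration)=17088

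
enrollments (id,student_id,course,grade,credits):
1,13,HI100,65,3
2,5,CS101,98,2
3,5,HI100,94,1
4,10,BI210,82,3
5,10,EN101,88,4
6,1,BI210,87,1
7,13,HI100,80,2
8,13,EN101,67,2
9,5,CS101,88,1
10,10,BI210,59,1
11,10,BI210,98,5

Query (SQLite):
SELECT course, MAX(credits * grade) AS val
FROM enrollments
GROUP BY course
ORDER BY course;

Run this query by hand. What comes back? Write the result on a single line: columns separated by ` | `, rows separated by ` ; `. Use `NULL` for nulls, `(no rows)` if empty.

BI210 | 490 ; CS101 | 196 ; EN101 | 352 ; HI100 | 195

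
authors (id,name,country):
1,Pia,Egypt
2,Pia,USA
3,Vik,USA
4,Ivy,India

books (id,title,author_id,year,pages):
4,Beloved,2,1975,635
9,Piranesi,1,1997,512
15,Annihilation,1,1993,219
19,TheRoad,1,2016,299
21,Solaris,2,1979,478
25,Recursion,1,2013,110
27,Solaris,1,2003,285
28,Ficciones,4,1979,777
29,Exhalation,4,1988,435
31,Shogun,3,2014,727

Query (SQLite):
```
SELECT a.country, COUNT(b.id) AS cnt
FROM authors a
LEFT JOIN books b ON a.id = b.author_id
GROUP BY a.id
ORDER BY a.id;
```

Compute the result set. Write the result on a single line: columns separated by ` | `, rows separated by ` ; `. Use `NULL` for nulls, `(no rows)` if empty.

Egypt | 5 ; USA | 2 ; USA | 1 ; India | 2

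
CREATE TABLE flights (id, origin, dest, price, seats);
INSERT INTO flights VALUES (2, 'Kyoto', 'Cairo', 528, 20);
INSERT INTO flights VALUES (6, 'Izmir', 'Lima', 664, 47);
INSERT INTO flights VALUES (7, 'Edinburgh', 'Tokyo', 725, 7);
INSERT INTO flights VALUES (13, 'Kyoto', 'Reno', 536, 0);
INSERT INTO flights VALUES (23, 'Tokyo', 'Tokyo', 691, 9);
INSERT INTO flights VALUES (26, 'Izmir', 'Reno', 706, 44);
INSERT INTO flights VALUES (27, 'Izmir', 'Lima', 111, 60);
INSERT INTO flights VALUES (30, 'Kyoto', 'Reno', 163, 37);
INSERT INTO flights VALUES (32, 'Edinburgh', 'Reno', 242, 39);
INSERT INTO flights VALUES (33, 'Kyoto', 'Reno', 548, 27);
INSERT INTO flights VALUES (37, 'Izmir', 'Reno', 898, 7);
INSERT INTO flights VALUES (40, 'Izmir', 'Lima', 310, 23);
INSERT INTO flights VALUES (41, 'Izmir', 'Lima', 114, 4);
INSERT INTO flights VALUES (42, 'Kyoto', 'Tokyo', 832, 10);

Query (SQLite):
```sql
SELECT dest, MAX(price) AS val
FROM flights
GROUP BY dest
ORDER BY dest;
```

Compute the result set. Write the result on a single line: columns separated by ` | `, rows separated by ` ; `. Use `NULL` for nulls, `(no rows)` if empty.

Cairo | 528 ; Lima | 664 ; Reno | 898 ; Tokyo | 832

Partition flights by dest; compute MAX(price) within each group.
  Cairo: ids {2} → MAX(price)=528
  Lima: ids {6, 27, 40, 41} → MAX(price)=664
  Reno: ids {13, 26, 30, 32, 33, 37} → MAX(price)=898
  Tokyo: ids {7, 23, 42} → MAX(price)=832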